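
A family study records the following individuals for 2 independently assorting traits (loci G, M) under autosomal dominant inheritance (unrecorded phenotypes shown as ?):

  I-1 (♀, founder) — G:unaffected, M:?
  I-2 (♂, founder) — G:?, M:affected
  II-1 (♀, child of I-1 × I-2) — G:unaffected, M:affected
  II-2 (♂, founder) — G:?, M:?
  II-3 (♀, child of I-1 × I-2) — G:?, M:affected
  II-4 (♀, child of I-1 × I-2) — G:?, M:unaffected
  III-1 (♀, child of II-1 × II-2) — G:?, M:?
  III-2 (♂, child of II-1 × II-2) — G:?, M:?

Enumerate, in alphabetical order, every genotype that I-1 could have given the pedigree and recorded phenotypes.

I-1 ∈ {gg Mm, gg mm}

G/I-1 un ·: gg
G/I-2 ? ·: gg|Gg
G/II-1 un I-1×I-2: gg
G/II-2 ? ·: gg|Gg|GG
G/II-3 ? I-1×I-2: gg|Gg
G/II-4 ? I-1×I-2: gg|Gg
G/III-1 ? II-1×II-2: gg|Gg
G/III-2 ? II-1×II-2: gg|Gg
⇒ G over [I-1,I-2,II-1,II-2,II-3,II-4,III-1,III-2]: 30 consistent
M/I-1 ? ·: mm|Mm
M/I-2 aff ·: Mm
M/II-1 aff I-1×I-2: Mm|MM
M/II-2 ? ·: mm|Mm|MM
M/II-3 aff I-1×I-2: Mm|MM
M/II-4 un I-1×I-2: mm
M/III-1 ? II-1×II-2: mm|Mm|MM
M/III-2 ? II-1×II-2: mm|Mm|MM
⇒ M over [I-1,I-2,II-1,II-2,II-3,II-4,III-1,III-2]: 63 consistent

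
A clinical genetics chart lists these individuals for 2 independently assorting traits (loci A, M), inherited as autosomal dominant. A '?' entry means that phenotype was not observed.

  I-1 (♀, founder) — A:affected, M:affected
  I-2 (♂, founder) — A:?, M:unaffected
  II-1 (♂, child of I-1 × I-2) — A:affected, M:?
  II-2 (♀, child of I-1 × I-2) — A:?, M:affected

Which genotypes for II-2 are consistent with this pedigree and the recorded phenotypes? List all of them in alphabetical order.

A/I-1 aff ·: Aa|AA
A/I-2 ? ·: aa|Aa|AA
A/II-1 aff I-1×I-2: Aa|AA
A/II-2 ? I-1×I-2: aa|Aa|AA
⇒ A over [I-1,I-2,II-1,II-2]: 18 consistent
M/I-1 aff ·: Mm|MM
M/I-2 un ·: mm
M/II-1 ? I-1×I-2: mm|Mm
M/II-2 aff I-1×I-2: Mm
⇒ M over [I-1,I-2,II-1,II-2]: 3 consistent

II-2 ∈ {AA Mm, Aa Mm, aa Mm}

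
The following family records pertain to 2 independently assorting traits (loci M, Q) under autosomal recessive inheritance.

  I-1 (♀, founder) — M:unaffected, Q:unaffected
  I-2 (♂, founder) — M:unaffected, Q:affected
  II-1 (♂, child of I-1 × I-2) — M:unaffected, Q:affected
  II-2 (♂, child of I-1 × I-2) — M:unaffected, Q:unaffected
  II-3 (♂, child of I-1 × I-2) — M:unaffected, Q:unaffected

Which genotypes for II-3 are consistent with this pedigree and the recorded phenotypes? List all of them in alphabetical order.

II-3 ∈ {MM Qq, Mm Qq}

M/I-1 un ·: MM|Mm
M/I-2 un ·: MM|Mm
M/II-1 un I-1×I-2: MM|Mm
M/II-2 un I-1×I-2: MM|Mm
M/II-3 un I-1×I-2: MM|Mm
⇒ M over [I-1,I-2,II-1,II-2,II-3]: 25 consistent
Q/I-1 un ·: Qq
Q/I-2 aff ·: qq
Q/II-1 aff I-1×I-2: qq
Q/II-2 un I-1×I-2: Qq
Q/II-3 un I-1×I-2: Qq
⇒ Q over [I-1,I-2,II-1,II-2,II-3]: 1 consistent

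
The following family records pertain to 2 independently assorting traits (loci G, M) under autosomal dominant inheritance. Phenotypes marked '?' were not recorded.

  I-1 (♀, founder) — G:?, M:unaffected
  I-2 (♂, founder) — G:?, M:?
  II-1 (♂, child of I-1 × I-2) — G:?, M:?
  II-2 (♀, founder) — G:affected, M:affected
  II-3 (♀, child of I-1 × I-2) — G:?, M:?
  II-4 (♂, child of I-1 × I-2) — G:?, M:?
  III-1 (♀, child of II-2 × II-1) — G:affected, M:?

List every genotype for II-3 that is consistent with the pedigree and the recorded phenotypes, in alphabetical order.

G/I-1 ? ·: gg|Gg|GG
G/I-2 ? ·: gg|Gg|GG
G/II-1 ? I-1×I-2: gg|Gg|GG
G/II-2 aff ·: Gg|GG
G/II-3 ? I-1×I-2: gg|Gg|GG
G/II-4 ? I-1×I-2: gg|Gg|GG
G/III-1 aff II-2×II-1: Gg|GG
⇒ G over [I-1,I-2,II-1,II-2,II-3,II-4,III-1]: 198 consistent
M/I-1 un ·: mm
M/I-2 ? ·: mm|Mm|MM
M/II-1 ? I-1×I-2: mm|Mm
M/II-2 aff ·: Mm|MM
M/II-3 ? I-1×I-2: mm|Mm
M/II-4 ? I-1×I-2: mm|Mm
M/III-1 ? II-2×II-1: mm|Mm|MM
⇒ M over [I-1,I-2,II-1,II-2,II-3,II-4,III-1]: 40 consistent

II-3 ∈ {GG Mm, GG mm, Gg Mm, Gg mm, gg Mm, gg mm}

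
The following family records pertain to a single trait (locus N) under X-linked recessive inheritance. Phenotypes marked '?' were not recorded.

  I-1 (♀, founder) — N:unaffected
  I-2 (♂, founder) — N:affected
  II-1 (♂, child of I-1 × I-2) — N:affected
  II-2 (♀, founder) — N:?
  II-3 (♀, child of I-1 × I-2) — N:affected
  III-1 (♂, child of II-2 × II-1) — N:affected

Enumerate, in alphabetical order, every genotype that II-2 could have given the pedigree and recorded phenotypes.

N/I-1 un ·: X^NX^n
N/I-2 aff ·: X^nY
N/II-1 aff I-1×I-2: X^nY
N/II-2 ? ·: X^NX^n|X^nX^n
N/II-3 aff I-1×I-2: X^nX^n
N/III-1 aff II-2×II-1: X^nY
⇒ N over [I-1,I-2,II-1,II-2,II-3,III-1]: 2 consistent

II-2 ∈ {X^NX^n, X^nX^n}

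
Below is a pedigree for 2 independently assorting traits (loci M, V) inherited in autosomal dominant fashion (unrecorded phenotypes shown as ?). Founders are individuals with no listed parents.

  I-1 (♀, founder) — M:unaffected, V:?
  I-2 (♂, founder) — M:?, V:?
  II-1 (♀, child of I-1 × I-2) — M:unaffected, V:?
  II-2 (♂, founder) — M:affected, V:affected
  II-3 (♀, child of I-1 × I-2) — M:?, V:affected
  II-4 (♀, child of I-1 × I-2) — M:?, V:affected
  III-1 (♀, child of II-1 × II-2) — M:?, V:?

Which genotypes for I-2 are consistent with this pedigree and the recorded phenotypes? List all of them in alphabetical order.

M/I-1 un ·: mm
M/I-2 ? ·: mm|Mm
M/II-1 un I-1×I-2: mm
M/II-2 aff ·: Mm|MM
M/II-3 ? I-1×I-2: mm|Mm
M/II-4 ? I-1×I-2: mm|Mm
M/III-1 ? II-1×II-2: mm|Mm
⇒ M over [I-1,I-2,II-1,II-2,II-3,II-4,III-1]: 15 consistent
V/I-1 ? ·: vv|Vv|VV
V/I-2 ? ·: vv|Vv|VV
V/II-1 ? I-1×I-2: vv|Vv|VV
V/II-2 aff ·: Vv|VV
V/II-3 aff I-1×I-2: Vv|VV
V/II-4 aff I-1×I-2: Vv|VV
V/III-1 ? II-1×II-2: vv|Vv|VV
⇒ V over [I-1,I-2,II-1,II-2,II-3,II-4,III-1]: 137 consistent

I-2 ∈ {Mm VV, Mm Vv, Mm vv, mm VV, mm Vv, mm vv}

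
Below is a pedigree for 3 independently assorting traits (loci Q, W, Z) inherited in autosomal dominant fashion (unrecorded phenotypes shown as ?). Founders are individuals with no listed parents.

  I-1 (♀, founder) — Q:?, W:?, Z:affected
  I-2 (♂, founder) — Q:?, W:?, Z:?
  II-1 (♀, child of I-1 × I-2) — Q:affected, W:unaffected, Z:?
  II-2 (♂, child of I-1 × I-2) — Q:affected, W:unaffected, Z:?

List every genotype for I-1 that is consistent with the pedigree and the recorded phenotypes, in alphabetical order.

Q/I-1 ? ·: qq|Qq|QQ
Q/I-2 ? ·: qq|Qq|QQ
Q/II-1 aff I-1×I-2: Qq|QQ
Q/II-2 aff I-1×I-2: Qq|QQ
⇒ Q over [I-1,I-2,II-1,II-2]: 17 consistent
W/I-1 ? ·: ww|Ww
W/I-2 ? ·: ww|Ww
W/II-1 un I-1×I-2: ww
W/II-2 un I-1×I-2: ww
⇒ W over [I-1,I-2,II-1,II-2]: 4 consistent
Z/I-1 aff ·: Zz|ZZ
Z/I-2 ? ·: zz|Zz|ZZ
Z/II-1 ? I-1×I-2: zz|Zz|ZZ
Z/II-2 ? I-1×I-2: zz|Zz|ZZ
⇒ Z over [I-1,I-2,II-1,II-2]: 23 consistent

I-1 ∈ {QQ Ww ZZ, QQ Ww Zz, QQ ww ZZ, QQ ww Zz, Qq Ww ZZ, Qq Ww Zz, Qq ww ZZ, Qq ww Zz, qq Ww ZZ, qq Ww Zz, qq ww ZZ, qq ww Zz}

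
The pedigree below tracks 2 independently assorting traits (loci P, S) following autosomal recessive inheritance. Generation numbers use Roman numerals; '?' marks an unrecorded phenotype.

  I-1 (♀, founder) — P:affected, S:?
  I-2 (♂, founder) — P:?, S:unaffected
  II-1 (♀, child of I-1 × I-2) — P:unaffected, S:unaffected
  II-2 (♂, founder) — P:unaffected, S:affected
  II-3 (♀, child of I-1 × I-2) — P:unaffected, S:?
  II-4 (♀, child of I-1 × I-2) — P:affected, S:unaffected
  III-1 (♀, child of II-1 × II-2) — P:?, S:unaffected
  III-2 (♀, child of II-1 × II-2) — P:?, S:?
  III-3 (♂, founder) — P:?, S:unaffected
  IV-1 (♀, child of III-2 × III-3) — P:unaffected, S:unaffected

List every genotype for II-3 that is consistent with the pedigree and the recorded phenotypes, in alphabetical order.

II-3 ∈ {Pp SS, Pp Ss, Pp ss}

P/I-1 aff ·: pp
P/I-2 ? ·: Pp
P/II-1 un I-1×I-2: Pp
P/II-2 un ·: PP|Pp
P/II-3 un I-1×I-2: Pp
P/II-4 aff I-1×I-2: pp
P/III-1 ? II-1×II-2: PP|Pp|pp
P/III-2 ? II-1×II-2: PP|Pp|pp
P/III-3 ? ·: PP|Pp|pp
P/IV-1 un III-2×III-3: PP|Pp
⇒ P over [I-1,I-2,II-1,II-2,II-3,II-4,III-1,III-2,III-3,IV-1]: 51 consistent
S/I-1 ? ·: SS|Ss|ss
S/I-2 un ·: SS|Ss
S/II-1 un I-1×I-2: SS|Ss
S/II-2 aff ·: ss
S/II-3 ? I-1×I-2: SS|Ss|ss
S/II-4 un I-1×I-2: SS|Ss
S/III-1 un II-1×II-2: Ss
S/III-2 ? II-1×II-2: Ss|ss
S/III-3 un ·: SS|Ss
S/IV-1 un III-2×III-3: SS|Ss
⇒ S over [I-1,I-2,II-1,II-2,II-3,II-4,III-1,III-2,III-3,IV-1]: 162 consistent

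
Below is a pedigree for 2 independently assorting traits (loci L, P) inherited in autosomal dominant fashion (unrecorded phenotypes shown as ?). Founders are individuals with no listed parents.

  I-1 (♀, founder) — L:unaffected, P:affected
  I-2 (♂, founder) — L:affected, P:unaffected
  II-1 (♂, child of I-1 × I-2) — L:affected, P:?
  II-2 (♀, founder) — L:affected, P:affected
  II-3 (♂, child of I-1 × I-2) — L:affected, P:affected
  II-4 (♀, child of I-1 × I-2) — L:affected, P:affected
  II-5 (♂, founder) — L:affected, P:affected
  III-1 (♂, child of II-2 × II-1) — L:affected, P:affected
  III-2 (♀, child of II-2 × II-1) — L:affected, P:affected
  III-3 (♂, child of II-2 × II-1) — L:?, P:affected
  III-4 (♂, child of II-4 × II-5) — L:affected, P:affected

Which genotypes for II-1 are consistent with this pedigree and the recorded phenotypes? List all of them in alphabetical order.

II-1 ∈ {Ll Pp, Ll pp}

L/I-1 un ·: ll
L/I-2 aff ·: Ll|LL
L/II-1 aff I-1×I-2: Ll
L/II-2 aff ·: Ll|LL
L/II-3 aff I-1×I-2: Ll
L/II-4 aff I-1×I-2: Ll
L/II-5 aff ·: Ll|LL
L/III-1 aff II-2×II-1: Ll|LL
L/III-2 aff II-2×II-1: Ll|LL
L/III-3 ? II-2×II-1: ll|Ll|LL
L/III-4 aff II-4×II-5: Ll|LL
⇒ L over [I-1,I-2,II-1,II-2,II-3,II-4,II-5,III-1,III-2,III-3,III-4]: 160 consistent
P/I-1 aff ·: Pp|PP
P/I-2 un ·: pp
P/II-1 ? I-1×I-2: pp|Pp
P/II-2 aff ·: Pp|PP
P/II-3 aff I-1×I-2: Pp
P/II-4 aff I-1×I-2: Pp
P/II-5 aff ·: Pp|PP
P/III-1 aff II-2×II-1: Pp|PP
P/III-2 aff II-2×II-1: Pp|PP
P/III-3 aff II-2×II-1: Pp|PP
P/III-4 aff II-4×II-5: Pp|PP
⇒ P over [I-1,I-2,II-1,II-2,II-3,II-4,II-5,III-1,III-2,III-3,III-4]: 136 consistent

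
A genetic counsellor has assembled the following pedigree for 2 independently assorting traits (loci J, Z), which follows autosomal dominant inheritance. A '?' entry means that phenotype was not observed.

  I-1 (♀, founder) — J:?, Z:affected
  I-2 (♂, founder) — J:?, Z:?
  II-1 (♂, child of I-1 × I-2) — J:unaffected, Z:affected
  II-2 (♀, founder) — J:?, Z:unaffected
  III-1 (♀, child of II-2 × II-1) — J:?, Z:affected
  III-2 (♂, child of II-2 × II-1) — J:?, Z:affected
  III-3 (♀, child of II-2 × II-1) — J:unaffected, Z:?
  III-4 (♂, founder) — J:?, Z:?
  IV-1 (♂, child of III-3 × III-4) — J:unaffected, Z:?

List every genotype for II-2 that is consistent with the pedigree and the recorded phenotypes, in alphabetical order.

II-2 ∈ {Jj zz, jj zz}

J/I-1 ? ·: jj|Jj
J/I-2 ? ·: jj|Jj
J/II-1 un I-1×I-2: jj
J/II-2 ? ·: jj|Jj
J/III-1 ? II-2×II-1: jj|Jj
J/III-2 ? II-2×II-1: jj|Jj
J/III-3 un II-2×II-1: jj
J/III-4 ? ·: jj|Jj
J/IV-1 un III-3×III-4: jj
⇒ J over [I-1,I-2,II-1,II-2,III-1,III-2,III-3,III-4,IV-1]: 40 consistent
Z/I-1 aff ·: Zz|ZZ
Z/I-2 ? ·: zz|Zz|ZZ
Z/II-1 aff I-1×I-2: Zz|ZZ
Z/II-2 un ·: zz
Z/III-1 aff II-2×II-1: Zz
Z/III-2 aff II-2×II-1: Zz
Z/III-3 ? II-2×II-1: zz|Zz
Z/III-4 ? ·: zz|Zz|ZZ
Z/IV-1 ? III-3×III-4: zz|Zz|ZZ
⇒ Z over [I-1,I-2,II-1,II-2,III-1,III-2,III-3,III-4,IV-1]: 83 consistent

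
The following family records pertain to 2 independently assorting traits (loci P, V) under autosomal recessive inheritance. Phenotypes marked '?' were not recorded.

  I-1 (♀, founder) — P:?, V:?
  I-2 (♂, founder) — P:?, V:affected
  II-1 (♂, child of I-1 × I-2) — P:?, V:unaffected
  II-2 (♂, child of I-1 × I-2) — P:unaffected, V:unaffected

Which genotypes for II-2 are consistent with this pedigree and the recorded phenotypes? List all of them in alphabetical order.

P/I-1 ? ·: PP|Pp|pp
P/I-2 ? ·: PP|Pp|pp
P/II-1 ? I-1×I-2: PP|Pp|pp
P/II-2 un I-1×I-2: PP|Pp
⇒ P over [I-1,I-2,II-1,II-2]: 21 consistent
V/I-1 ? ·: VV|Vv
V/I-2 aff ·: vv
V/II-1 un I-1×I-2: Vv
V/II-2 un I-1×I-2: Vv
⇒ V over [I-1,I-2,II-1,II-2]: 2 consistent

II-2 ∈ {PP Vv, Pp Vv}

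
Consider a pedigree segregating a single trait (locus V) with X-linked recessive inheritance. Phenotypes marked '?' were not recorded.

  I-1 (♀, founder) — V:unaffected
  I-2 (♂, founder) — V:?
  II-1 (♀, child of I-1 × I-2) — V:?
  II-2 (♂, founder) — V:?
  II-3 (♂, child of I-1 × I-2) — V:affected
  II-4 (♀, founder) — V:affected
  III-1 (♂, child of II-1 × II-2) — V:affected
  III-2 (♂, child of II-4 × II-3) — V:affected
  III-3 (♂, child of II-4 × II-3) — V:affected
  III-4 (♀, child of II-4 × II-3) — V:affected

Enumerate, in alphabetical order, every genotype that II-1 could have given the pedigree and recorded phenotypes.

V/I-1 un ·: X^VX^v
V/I-2 ? ·: X^VY|X^vY
V/II-1 ? I-1×I-2: X^VX^v|X^vX^v
V/II-2 ? ·: X^VY|X^vY
V/II-3 aff I-1×I-2: X^vY
V/II-4 aff ·: X^vX^v
V/III-1 aff II-1×II-2: X^vY
V/III-2 aff II-4×II-3: X^vY
V/III-3 aff II-4×II-3: X^vY
V/III-4 aff II-4×II-3: X^vX^v
⇒ V over [I-1,I-2,II-1,II-2,II-3,II-4,III-1,III-2,III-3,III-4]: 6 consistent

II-1 ∈ {X^VX^v, X^vX^v}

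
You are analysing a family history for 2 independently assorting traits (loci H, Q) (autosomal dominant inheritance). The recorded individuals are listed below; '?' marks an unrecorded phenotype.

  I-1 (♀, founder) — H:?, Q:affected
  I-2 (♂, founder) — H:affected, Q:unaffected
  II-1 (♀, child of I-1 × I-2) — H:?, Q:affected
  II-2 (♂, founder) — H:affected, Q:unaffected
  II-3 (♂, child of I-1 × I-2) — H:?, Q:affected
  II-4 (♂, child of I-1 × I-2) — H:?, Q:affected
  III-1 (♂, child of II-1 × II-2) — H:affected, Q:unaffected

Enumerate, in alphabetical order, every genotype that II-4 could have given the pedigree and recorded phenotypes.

H/I-1 ? ·: hh|Hh|HH
H/I-2 aff ·: Hh|HH
H/II-1 ? I-1×I-2: hh|Hh|HH
H/II-2 aff ·: Hh|HH
H/II-3 ? I-1×I-2: hh|Hh|HH
H/II-4 ? I-1×I-2: hh|Hh|HH
H/III-1 aff II-1×II-2: Hh|HH
⇒ H over [I-1,I-2,II-1,II-2,II-3,II-4,III-1]: 168 consistent
Q/I-1 aff ·: Qq|QQ
Q/I-2 un ·: qq
Q/II-1 aff I-1×I-2: Qq
Q/II-2 un ·: qq
Q/II-3 aff I-1×I-2: Qq
Q/II-4 aff I-1×I-2: Qq
Q/III-1 un II-1×II-2: qq
⇒ Q over [I-1,I-2,II-1,II-2,II-3,II-4,III-1]: 2 consistent

II-4 ∈ {HH Qq, Hh Qq, hh Qq}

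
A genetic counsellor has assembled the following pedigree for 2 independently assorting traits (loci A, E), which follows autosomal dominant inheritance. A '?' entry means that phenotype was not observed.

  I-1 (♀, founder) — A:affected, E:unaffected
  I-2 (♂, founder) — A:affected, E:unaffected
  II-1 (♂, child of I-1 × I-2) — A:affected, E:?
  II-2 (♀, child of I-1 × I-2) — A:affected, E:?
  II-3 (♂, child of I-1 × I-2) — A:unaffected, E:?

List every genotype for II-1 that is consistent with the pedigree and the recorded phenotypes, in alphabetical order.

A/I-1 aff ·: Aa
A/I-2 aff ·: Aa
A/II-1 aff I-1×I-2: Aa|AA
A/II-2 aff I-1×I-2: Aa|AA
A/II-3 un I-1×I-2: aa
⇒ A over [I-1,I-2,II-1,II-2,II-3]: 4 consistent
E/I-1 un ·: ee
E/I-2 un ·: ee
E/II-1 ? I-1×I-2: ee
E/II-2 ? I-1×I-2: ee
E/II-3 ? I-1×I-2: ee
⇒ E over [I-1,I-2,II-1,II-2,II-3]: 1 consistent

II-1 ∈ {AA ee, Aa ee}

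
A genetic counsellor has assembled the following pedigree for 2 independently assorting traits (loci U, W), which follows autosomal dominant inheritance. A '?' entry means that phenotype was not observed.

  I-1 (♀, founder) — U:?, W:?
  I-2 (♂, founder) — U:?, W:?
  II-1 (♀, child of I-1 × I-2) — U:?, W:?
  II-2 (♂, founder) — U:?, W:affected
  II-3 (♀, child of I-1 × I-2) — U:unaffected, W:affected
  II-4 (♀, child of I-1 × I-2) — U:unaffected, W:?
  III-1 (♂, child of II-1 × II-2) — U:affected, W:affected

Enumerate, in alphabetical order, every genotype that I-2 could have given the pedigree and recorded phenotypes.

I-2 ∈ {Uu WW, Uu Ww, Uu ww, uu WW, uu Ww, uu ww}

U/I-1 ? ·: uu|Uu
U/I-2 ? ·: uu|Uu
U/II-1 ? I-1×I-2: uu|Uu|UU
U/II-2 ? ·: uu|Uu|UU
U/II-3 un I-1×I-2: uu
U/II-4 un I-1×I-2: uu
U/III-1 aff II-1×II-2: Uu|UU
⇒ U over [I-1,I-2,II-1,II-2,II-3,II-4,III-1]: 27 consistent
W/I-1 ? ·: ww|Ww|WW
W/I-2 ? ·: ww|Ww|WW
W/II-1 ? I-1×I-2: ww|Ww|WW
W/II-2 aff ·: Ww|WW
W/II-3 aff I-1×I-2: Ww|WW
W/II-4 ? I-1×I-2: ww|Ww|WW
W/III-1 aff II-1×II-2: Ww|WW
⇒ W over [I-1,I-2,II-1,II-2,II-3,II-4,III-1]: 145 consistent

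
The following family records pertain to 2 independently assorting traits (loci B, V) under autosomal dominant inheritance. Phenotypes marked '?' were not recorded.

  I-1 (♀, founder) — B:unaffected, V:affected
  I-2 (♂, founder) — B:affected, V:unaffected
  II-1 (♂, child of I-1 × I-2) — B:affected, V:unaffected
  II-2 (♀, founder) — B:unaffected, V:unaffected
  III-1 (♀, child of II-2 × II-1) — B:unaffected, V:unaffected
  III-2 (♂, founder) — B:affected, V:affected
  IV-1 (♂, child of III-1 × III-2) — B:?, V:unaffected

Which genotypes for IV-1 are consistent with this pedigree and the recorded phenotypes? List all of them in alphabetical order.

IV-1 ∈ {Bb vv, bb vv}

B/I-1 un ·: bb
B/I-2 aff ·: Bb|BB
B/II-1 aff I-1×I-2: Bb
B/II-2 un ·: bb
B/III-1 un II-2×II-1: bb
B/III-2 aff ·: Bb|BB
B/IV-1 ? III-1×III-2: bb|Bb
⇒ B over [I-1,I-2,II-1,II-2,III-1,III-2,IV-1]: 6 consistent
V/I-1 aff ·: Vv
V/I-2 un ·: vv
V/II-1 un I-1×I-2: vv
V/II-2 un ·: vv
V/III-1 un II-2×II-1: vv
V/III-2 aff ·: Vv
V/IV-1 un III-1×III-2: vv
⇒ V over [I-1,I-2,II-1,II-2,III-1,III-2,IV-1]: 1 consistent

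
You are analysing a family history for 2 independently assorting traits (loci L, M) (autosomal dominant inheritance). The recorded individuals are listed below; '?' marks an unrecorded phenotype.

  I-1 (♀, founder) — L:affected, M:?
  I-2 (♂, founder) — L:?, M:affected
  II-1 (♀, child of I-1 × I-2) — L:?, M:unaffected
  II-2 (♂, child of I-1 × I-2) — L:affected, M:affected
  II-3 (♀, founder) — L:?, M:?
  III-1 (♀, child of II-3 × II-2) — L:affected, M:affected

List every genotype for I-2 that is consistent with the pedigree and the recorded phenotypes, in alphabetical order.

I-2 ∈ {LL Mm, Ll Mm, ll Mm}

L/I-1 aff ·: Ll|LL
L/I-2 ? ·: ll|Ll|LL
L/II-1 ? I-1×I-2: ll|Ll|LL
L/II-2 aff I-1×I-2: Ll|LL
L/II-3 ? ·: ll|Ll|LL
L/III-1 aff II-3×II-2: Ll|LL
⇒ L over [I-1,I-2,II-1,II-2,II-3,III-1]: 82 consistent
M/I-1 ? ·: mm|Mm
M/I-2 aff ·: Mm
M/II-1 un I-1×I-2: mm
M/II-2 aff I-1×I-2: Mm|MM
M/II-3 ? ·: mm|Mm|MM
M/III-1 aff II-3×II-2: Mm|MM
⇒ M over [I-1,I-2,II-1,II-2,II-3,III-1]: 14 consistent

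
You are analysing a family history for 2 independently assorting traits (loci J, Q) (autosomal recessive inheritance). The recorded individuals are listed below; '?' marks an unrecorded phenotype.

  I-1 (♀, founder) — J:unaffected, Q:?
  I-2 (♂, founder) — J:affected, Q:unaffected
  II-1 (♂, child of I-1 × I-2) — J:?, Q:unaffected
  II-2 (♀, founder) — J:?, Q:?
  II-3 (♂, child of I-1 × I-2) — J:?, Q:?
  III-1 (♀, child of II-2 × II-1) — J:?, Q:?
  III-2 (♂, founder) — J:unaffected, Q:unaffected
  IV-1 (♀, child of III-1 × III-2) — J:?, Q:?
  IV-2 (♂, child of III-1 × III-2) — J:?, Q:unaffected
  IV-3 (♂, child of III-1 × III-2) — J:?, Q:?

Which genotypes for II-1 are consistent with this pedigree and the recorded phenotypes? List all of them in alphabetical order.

II-1 ∈ {Jj QQ, Jj Qq, jj QQ, jj Qq}

J/I-1 un ·: JJ|Jj
J/I-2 aff ·: jj
J/II-1 ? I-1×I-2: Jj|jj
J/II-2 ? ·: JJ|Jj|jj
J/II-3 ? I-1×I-2: Jj|jj
J/III-1 ? II-2×II-1: JJ|Jj|jj
J/III-2 un ·: JJ|Jj
J/IV-1 ? III-1×III-2: JJ|Jj|jj
J/IV-2 ? III-1×III-2: JJ|Jj|jj
J/IV-3 ? III-1×III-2: JJ|Jj|jj
⇒ J over [I-1,I-2,II-1,II-2,II-3,III-1,III-2,IV-1,IV-2,IV-3]: 599 consistent
Q/I-1 ? ·: QQ|Qq|qq
Q/I-2 un ·: QQ|Qq
Q/II-1 un I-1×I-2: QQ|Qq
Q/II-2 ? ·: QQ|Qq|qq
Q/II-3 ? I-1×I-2: QQ|Qq|qq
Q/III-1 ? II-2×II-1: QQ|Qq|qq
Q/III-2 un ·: QQ|Qq
Q/IV-1 ? III-1×III-2: QQ|Qq|qq
Q/IV-2 un III-1×III-2: QQ|Qq
Q/IV-3 ? III-1×III-2: QQ|Qq|qq
⇒ Q over [I-1,I-2,II-1,II-2,II-3,III-1,III-2,IV-1,IV-2,IV-3]: 1620 consistent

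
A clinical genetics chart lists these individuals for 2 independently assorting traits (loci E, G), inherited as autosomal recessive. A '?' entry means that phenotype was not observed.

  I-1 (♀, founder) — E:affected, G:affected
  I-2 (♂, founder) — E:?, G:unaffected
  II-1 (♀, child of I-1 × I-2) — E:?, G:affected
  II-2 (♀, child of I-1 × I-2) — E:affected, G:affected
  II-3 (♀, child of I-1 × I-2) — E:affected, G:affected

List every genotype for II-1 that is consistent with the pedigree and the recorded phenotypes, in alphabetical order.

E/I-1 aff ·: ee
E/I-2 ? ·: Ee|ee
E/II-1 ? I-1×I-2: Ee|ee
E/II-2 aff I-1×I-2: ee
E/II-3 aff I-1×I-2: ee
⇒ E over [I-1,I-2,II-1,II-2,II-3]: 3 consistent
G/I-1 aff ·: gg
G/I-2 un ·: Gg
G/II-1 aff I-1×I-2: gg
G/II-2 aff I-1×I-2: gg
G/II-3 aff I-1×I-2: gg
⇒ G over [I-1,I-2,II-1,II-2,II-3]: 1 consistent

II-1 ∈ {Ee gg, ee gg}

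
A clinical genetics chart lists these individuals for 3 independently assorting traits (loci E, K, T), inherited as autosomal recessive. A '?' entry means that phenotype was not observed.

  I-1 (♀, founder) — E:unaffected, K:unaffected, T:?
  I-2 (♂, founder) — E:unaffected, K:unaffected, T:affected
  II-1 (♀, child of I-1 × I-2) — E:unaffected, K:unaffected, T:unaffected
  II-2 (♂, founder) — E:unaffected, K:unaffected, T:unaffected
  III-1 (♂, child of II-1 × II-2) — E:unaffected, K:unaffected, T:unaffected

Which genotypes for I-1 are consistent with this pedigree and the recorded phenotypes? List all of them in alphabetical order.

E/I-1 un ·: EE|Ee
E/I-2 un ·: EE|Ee
E/II-1 un I-1×I-2: EE|Ee
E/II-2 un ·: EE|Ee
E/III-1 un II-1×II-2: EE|Ee
⇒ E over [I-1,I-2,II-1,II-2,III-1]: 24 consistent
K/I-1 un ·: KK|Kk
K/I-2 un ·: KK|Kk
K/II-1 un I-1×I-2: KK|Kk
K/II-2 un ·: KK|Kk
K/III-1 un II-1×II-2: KK|Kk
⇒ K over [I-1,I-2,II-1,II-2,III-1]: 24 consistent
T/I-1 ? ·: TT|Tt
T/I-2 aff ·: tt
T/II-1 un I-1×I-2: Tt
T/II-2 un ·: TT|Tt
T/III-1 un II-1×II-2: TT|Tt
⇒ T over [I-1,I-2,II-1,II-2,III-1]: 8 consistent

I-1 ∈ {EE KK TT, EE KK Tt, EE Kk TT, EE Kk Tt, Ee KK TT, Ee KK Tt, Ee Kk TT, Ee Kk Tt}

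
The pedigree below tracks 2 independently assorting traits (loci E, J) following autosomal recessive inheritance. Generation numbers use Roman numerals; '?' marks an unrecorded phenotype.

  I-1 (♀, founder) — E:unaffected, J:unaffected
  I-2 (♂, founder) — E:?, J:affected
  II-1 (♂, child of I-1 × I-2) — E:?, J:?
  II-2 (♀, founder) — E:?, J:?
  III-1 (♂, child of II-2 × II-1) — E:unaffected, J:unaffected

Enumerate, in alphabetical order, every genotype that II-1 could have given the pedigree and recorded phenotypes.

E/I-1 un ·: EE|Ee
E/I-2 ? ·: EE|Ee|ee
E/II-1 ? I-1×I-2: EE|Ee|ee
E/II-2 ? ·: EE|Ee|ee
E/III-1 un II-2×II-1: EE|Ee
⇒ E over [I-1,I-2,II-1,II-2,III-1]: 45 consistent
J/I-1 un ·: JJ|Jj
J/I-2 aff ·: jj
J/II-1 ? I-1×I-2: Jj|jj
J/II-2 ? ·: JJ|Jj|jj
J/III-1 un II-2×II-1: JJ|Jj
⇒ J over [I-1,I-2,II-1,II-2,III-1]: 12 consistent

II-1 ∈ {EE Jj, EE jj, Ee Jj, Ee jj, ee Jj, ee jj}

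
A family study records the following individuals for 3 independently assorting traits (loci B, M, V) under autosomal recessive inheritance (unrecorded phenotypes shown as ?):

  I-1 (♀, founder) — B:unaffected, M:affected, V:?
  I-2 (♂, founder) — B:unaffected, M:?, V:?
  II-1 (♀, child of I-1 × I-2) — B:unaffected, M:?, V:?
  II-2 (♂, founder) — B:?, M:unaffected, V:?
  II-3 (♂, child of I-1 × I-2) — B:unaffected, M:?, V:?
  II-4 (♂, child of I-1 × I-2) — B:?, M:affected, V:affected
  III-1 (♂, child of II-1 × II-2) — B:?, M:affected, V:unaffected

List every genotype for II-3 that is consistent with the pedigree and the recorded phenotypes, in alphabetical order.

II-3 ∈ {BB Mm VV, BB Mm Vv, BB Mm vv, BB mm VV, BB mm Vv, BB mm vv, Bb Mm VV, Bb Mm Vv, Bb Mm vv, Bb mm VV, Bb mm Vv, Bb mm vv}

B/I-1 un ·: BB|Bb
B/I-2 un ·: BB|Bb
B/II-1 un I-1×I-2: BB|Bb
B/II-2 ? ·: BB|Bb|bb
B/II-3 un I-1×I-2: BB|Bb
B/II-4 ? I-1×I-2: BB|Bb|bb
B/III-1 ? II-1×II-2: BB|Bb|bb
⇒ B over [I-1,I-2,II-1,II-2,II-3,II-4,III-1]: 158 consistent
M/I-1 aff ·: mm
M/I-2 ? ·: Mm|mm
M/II-1 ? I-1×I-2: Mm|mm
M/II-2 un ·: Mm
M/II-3 ? I-1×I-2: Mm|mm
M/II-4 aff I-1×I-2: mm
M/III-1 aff II-1×II-2: mm
⇒ M over [I-1,I-2,II-1,II-2,II-3,II-4,III-1]: 5 consistent
V/I-1 ? ·: Vv|vv
V/I-2 ? ·: Vv|vv
V/II-1 ? I-1×I-2: VV|Vv|vv
V/II-2 ? ·: VV|Vv|vv
V/II-3 ? I-1×I-2: VV|Vv|vv
V/II-4 aff I-1×I-2: vv
V/III-1 un II-1×II-2: VV|Vv
⇒ V over [I-1,I-2,II-1,II-2,II-3,II-4,III-1]: 63 consistent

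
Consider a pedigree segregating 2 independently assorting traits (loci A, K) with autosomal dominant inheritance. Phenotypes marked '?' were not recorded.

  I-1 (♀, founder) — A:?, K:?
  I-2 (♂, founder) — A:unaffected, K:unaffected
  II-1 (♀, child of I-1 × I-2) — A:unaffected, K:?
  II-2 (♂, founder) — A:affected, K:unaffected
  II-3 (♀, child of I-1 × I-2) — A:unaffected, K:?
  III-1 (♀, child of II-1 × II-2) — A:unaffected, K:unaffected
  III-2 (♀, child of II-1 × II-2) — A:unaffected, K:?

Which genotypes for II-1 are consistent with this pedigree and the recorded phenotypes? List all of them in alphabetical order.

A/I-1 ? ·: aa|Aa
A/I-2 un ·: aa
A/II-1 un I-1×I-2: aa
A/II-2 aff ·: Aa
A/II-3 un I-1×I-2: aa
A/III-1 un II-1×II-2: aa
A/III-2 un II-1×II-2: aa
⇒ A over [I-1,I-2,II-1,II-2,II-3,III-1,III-2]: 2 consistent
K/I-1 ? ·: kk|Kk|KK
K/I-2 un ·: kk
K/II-1 ? I-1×I-2: kk|Kk
K/II-2 un ·: kk
K/II-3 ? I-1×I-2: kk|Kk
K/III-1 un II-1×II-2: kk
K/III-2 ? II-1×II-2: kk|Kk
⇒ K over [I-1,I-2,II-1,II-2,II-3,III-1,III-2]: 9 consistent

II-1 ∈ {aa Kk, aa kk}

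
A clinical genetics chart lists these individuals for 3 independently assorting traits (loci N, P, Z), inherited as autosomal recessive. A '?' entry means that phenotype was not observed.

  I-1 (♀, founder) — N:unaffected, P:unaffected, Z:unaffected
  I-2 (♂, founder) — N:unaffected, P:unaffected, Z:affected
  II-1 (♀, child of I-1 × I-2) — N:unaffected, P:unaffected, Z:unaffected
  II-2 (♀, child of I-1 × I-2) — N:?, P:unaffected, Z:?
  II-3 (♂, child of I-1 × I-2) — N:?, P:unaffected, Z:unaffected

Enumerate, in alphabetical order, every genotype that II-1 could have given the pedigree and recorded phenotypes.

N/I-1 un ·: NN|Nn
N/I-2 un ·: NN|Nn
N/II-1 un I-1×I-2: NN|Nn
N/II-2 ? I-1×I-2: NN|Nn|nn
N/II-3 ? I-1×I-2: NN|Nn|nn
⇒ N over [I-1,I-2,II-1,II-2,II-3]: 35 consistent
P/I-1 un ·: PP|Pp
P/I-2 un ·: PP|Pp
P/II-1 un I-1×I-2: PP|Pp
P/II-2 un I-1×I-2: PP|Pp
P/II-3 un I-1×I-2: PP|Pp
⇒ P over [I-1,I-2,II-1,II-2,II-3]: 25 consistent
Z/I-1 un ·: ZZ|Zz
Z/I-2 aff ·: zz
Z/II-1 un I-1×I-2: Zz
Z/II-2 ? I-1×I-2: Zz|zz
Z/II-3 un I-1×I-2: Zz
⇒ Z over [I-1,I-2,II-1,II-2,II-3]: 3 consistent

II-1 ∈ {NN PP Zz, NN Pp Zz, Nn PP Zz, Nn Pp Zz}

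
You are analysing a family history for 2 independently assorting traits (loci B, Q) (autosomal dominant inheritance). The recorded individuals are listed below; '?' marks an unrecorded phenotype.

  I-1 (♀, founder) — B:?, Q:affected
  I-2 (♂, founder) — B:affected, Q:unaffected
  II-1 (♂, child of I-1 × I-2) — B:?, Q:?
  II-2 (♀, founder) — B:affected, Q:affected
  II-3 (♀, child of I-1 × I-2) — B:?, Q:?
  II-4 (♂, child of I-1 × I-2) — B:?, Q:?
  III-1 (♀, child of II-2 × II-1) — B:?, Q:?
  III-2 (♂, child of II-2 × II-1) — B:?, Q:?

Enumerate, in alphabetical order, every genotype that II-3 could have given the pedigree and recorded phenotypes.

II-3 ∈ {BB Qq, BB qq, Bb Qq, Bb qq, bb Qq, bb qq}

B/I-1 ? ·: bb|Bb|BB
B/I-2 aff ·: Bb|BB
B/II-1 ? I-1×I-2: bb|Bb|BB
B/II-2 aff ·: Bb|BB
B/II-3 ? I-1×I-2: bb|Bb|BB
B/II-4 ? I-1×I-2: bb|Bb|BB
B/III-1 ? II-2×II-1: bb|Bb|BB
B/III-2 ? II-2×II-1: bb|Bb|BB
⇒ B over [I-1,I-2,II-1,II-2,II-3,II-4,III-1,III-2]: 441 consistent
Q/I-1 aff ·: Qq|QQ
Q/I-2 un ·: qq
Q/II-1 ? I-1×I-2: qq|Qq
Q/II-2 aff ·: Qq|QQ
Q/II-3 ? I-1×I-2: qq|Qq
Q/II-4 ? I-1×I-2: qq|Qq
Q/III-1 ? II-2×II-1: qq|Qq|QQ
Q/III-2 ? II-2×II-1: qq|Qq|QQ
⇒ Q over [I-1,I-2,II-1,II-2,II-3,II-4,III-1,III-2]: 85 consistent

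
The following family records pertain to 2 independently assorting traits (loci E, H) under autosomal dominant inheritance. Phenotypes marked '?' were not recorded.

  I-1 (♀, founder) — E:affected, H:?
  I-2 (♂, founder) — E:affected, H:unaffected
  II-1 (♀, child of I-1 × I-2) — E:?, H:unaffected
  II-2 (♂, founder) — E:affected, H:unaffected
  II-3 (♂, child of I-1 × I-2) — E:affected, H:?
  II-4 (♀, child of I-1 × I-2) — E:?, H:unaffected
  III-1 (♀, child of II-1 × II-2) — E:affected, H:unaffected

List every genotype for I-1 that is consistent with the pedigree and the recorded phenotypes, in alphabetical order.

I-1 ∈ {EE Hh, EE hh, Ee Hh, Ee hh}

E/I-1 aff ·: Ee|EE
E/I-2 aff ·: Ee|EE
E/II-1 ? I-1×I-2: ee|Ee|EE
E/II-2 aff ·: Ee|EE
E/II-3 aff I-1×I-2: Ee|EE
E/II-4 ? I-1×I-2: ee|Ee|EE
E/III-1 aff II-1×II-2: Ee|EE
⇒ E over [I-1,I-2,II-1,II-2,II-3,II-4,III-1]: 113 consistent
H/I-1 ? ·: hh|Hh
H/I-2 un ·: hh
H/II-1 un I-1×I-2: hh
H/II-2 un ·: hh
H/II-3 ? I-1×I-2: hh|Hh
H/II-4 un I-1×I-2: hh
H/III-1 un II-1×II-2: hh
⇒ H over [I-1,I-2,II-1,II-2,II-3,II-4,III-1]: 3 consistent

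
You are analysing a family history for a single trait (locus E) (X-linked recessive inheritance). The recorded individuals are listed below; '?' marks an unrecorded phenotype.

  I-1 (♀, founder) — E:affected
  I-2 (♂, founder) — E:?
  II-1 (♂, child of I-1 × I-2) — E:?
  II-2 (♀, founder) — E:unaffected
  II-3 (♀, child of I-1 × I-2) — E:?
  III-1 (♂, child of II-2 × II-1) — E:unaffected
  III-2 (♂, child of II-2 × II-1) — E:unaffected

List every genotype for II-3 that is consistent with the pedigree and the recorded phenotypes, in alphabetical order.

II-3 ∈ {X^EX^e, X^eX^e}

E/I-1 aff ·: X^eX^e
E/I-2 ? ·: X^EY|X^eY
E/II-1 ? I-1×I-2: X^eY
E/II-2 un ·: X^EX^E|X^EX^e
E/II-3 ? I-1×I-2: X^EX^e|X^eX^e
E/III-1 un II-2×II-1: X^EY
E/III-2 un II-2×II-1: X^EY
⇒ E over [I-1,I-2,II-1,II-2,II-3,III-1,III-2]: 4 consistent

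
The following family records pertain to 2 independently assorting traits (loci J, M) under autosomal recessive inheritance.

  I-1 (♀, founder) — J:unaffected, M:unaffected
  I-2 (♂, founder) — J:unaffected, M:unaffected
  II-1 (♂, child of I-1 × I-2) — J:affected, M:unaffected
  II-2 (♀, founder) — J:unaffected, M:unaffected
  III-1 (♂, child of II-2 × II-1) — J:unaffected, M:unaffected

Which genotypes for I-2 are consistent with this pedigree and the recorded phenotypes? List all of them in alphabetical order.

I-2 ∈ {Jj MM, Jj Mm}

J/I-1 un ·: Jj
J/I-2 un ·: Jj
J/II-1 aff I-1×I-2: jj
J/II-2 un ·: JJ|Jj
J/III-1 un II-2×II-1: Jj
⇒ J over [I-1,I-2,II-1,II-2,III-1]: 2 consistent
M/I-1 un ·: MM|Mm
M/I-2 un ·: MM|Mm
M/II-1 un I-1×I-2: MM|Mm
M/II-2 un ·: MM|Mm
M/III-1 un II-2×II-1: MM|Mm
⇒ M over [I-1,I-2,II-1,II-2,III-1]: 24 consistent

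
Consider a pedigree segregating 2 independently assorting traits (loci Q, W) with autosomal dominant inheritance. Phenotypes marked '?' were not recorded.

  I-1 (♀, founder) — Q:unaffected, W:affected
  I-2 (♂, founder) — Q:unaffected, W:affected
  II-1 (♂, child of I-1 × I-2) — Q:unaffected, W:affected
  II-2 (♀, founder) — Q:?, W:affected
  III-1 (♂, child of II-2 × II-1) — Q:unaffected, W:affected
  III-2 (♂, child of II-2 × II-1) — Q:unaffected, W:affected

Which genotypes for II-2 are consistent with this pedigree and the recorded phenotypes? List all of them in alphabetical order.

Q/I-1 un ·: qq
Q/I-2 un ·: qq
Q/II-1 un I-1×I-2: qq
Q/II-2 ? ·: qq|Qq
Q/III-1 un II-2×II-1: qq
Q/III-2 un II-2×II-1: qq
⇒ Q over [I-1,I-2,II-1,II-2,III-1,III-2]: 2 consistent
W/I-1 aff ·: Ww|WW
W/I-2 aff ·: Ww|WW
W/II-1 aff I-1×I-2: Ww|WW
W/II-2 aff ·: Ww|WW
W/III-1 aff II-2×II-1: Ww|WW
W/III-2 aff II-2×II-1: Ww|WW
⇒ W over [I-1,I-2,II-1,II-2,III-1,III-2]: 44 consistent

II-2 ∈ {Qq WW, Qq Ww, qq WW, qq Ww}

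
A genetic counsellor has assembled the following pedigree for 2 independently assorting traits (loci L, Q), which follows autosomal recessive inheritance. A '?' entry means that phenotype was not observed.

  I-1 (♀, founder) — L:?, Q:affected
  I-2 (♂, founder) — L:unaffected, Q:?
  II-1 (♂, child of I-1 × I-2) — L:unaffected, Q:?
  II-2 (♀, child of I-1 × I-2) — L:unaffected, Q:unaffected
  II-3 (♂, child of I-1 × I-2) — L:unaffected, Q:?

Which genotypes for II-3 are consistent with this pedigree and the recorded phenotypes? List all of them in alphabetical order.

II-3 ∈ {LL Qq, LL qq, Ll Qq, Ll qq}

L/I-1 ? ·: LL|Ll|ll
L/I-2 un ·: LL|Ll
L/II-1 un I-1×I-2: LL|Ll
L/II-2 un I-1×I-2: LL|Ll
L/II-3 un I-1×I-2: LL|Ll
⇒ L over [I-1,I-2,II-1,II-2,II-3]: 27 consistent
Q/I-1 aff ·: qq
Q/I-2 ? ·: QQ|Qq
Q/II-1 ? I-1×I-2: Qq|qq
Q/II-2 un I-1×I-2: Qq
Q/II-3 ? I-1×I-2: Qq|qq
⇒ Q over [I-1,I-2,II-1,II-2,II-3]: 5 consistent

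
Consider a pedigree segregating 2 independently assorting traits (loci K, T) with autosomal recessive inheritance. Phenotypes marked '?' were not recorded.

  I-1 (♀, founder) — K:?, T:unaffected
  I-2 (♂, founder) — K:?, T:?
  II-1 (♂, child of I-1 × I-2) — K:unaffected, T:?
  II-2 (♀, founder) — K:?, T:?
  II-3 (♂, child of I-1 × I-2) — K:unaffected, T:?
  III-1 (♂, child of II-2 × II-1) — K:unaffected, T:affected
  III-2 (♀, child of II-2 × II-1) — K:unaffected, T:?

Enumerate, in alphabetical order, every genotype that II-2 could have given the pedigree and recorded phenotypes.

II-2 ∈ {KK Tt, KK tt, Kk Tt, Kk tt, kk Tt, kk tt}

K/I-1 ? ·: KK|Kk|kk
K/I-2 ? ·: KK|Kk|kk
K/II-1 un I-1×I-2: KK|Kk
K/II-2 ? ·: KK|Kk|kk
K/II-3 un I-1×I-2: KK|Kk
K/III-1 un II-2×II-1: KK|Kk
K/III-2 un II-2×II-1: KK|Kk
⇒ K over [I-1,I-2,II-1,II-2,II-3,III-1,III-2]: 132 consistent
T/I-1 un ·: TT|Tt
T/I-2 ? ·: TT|Tt|tt
T/II-1 ? I-1×I-2: Tt|tt
T/II-2 ? ·: Tt|tt
T/II-3 ? I-1×I-2: TT|Tt|tt
T/III-1 aff II-2×II-1: tt
T/III-2 ? II-2×II-1: TT|Tt|tt
⇒ T over [I-1,I-2,II-1,II-2,II-3,III-1,III-2]: 65 consistent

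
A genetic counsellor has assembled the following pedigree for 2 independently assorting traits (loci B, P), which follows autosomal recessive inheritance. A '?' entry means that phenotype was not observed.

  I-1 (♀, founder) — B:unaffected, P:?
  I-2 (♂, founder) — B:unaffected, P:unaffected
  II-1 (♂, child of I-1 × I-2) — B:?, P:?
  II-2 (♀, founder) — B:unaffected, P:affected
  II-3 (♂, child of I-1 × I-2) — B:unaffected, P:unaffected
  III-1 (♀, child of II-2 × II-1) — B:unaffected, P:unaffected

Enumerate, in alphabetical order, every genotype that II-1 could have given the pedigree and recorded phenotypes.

II-1 ∈ {BB PP, BB Pp, Bb PP, Bb Pp, bb PP, bb Pp}

B/I-1 un ·: BB|Bb
B/I-2 un ·: BB|Bb
B/II-1 ? I-1×I-2: BB|Bb|bb
B/II-2 un ·: BB|Bb
B/II-3 un I-1×I-2: BB|Bb
B/III-1 un II-2×II-1: BB|Bb
⇒ B over [I-1,I-2,II-1,II-2,II-3,III-1]: 49 consistent
P/I-1 ? ·: PP|Pp|pp
P/I-2 un ·: PP|Pp
P/II-1 ? I-1×I-2: PP|Pp
P/II-2 aff ·: pp
P/II-3 un I-1×I-2: PP|Pp
P/III-1 un II-2×II-1: Pp
⇒ P over [I-1,I-2,II-1,II-2,II-3,III-1]: 15 consistent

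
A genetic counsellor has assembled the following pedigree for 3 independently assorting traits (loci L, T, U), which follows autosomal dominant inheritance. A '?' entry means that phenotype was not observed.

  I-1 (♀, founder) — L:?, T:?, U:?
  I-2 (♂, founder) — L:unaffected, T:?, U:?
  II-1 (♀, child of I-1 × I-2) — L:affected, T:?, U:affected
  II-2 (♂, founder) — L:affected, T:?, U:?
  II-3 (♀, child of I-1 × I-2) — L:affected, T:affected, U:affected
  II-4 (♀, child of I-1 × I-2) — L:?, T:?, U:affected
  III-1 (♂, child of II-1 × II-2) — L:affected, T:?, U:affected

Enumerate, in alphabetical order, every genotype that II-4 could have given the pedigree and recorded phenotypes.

L/I-1 ? ·: Ll|LL
L/I-2 un ·: ll
L/II-1 aff I-1×I-2: Ll
L/II-2 aff ·: Ll|LL
L/II-3 aff I-1×I-2: Ll
L/II-4 ? I-1×I-2: ll|Ll
L/III-1 aff II-1×II-2: Ll|LL
⇒ L over [I-1,I-2,II-1,II-2,II-3,II-4,III-1]: 12 consistent
T/I-1 ? ·: tt|Tt|TT
T/I-2 ? ·: tt|Tt|TT
T/II-1 ? I-1×I-2: tt|Tt|TT
T/II-2 ? ·: tt|Tt|TT
T/II-3 aff I-1×I-2: Tt|TT
T/II-4 ? I-1×I-2: tt|Tt|TT
T/III-1 ? II-1×II-2: tt|Tt|TT
⇒ T over [I-1,I-2,II-1,II-2,II-3,II-4,III-1]: 240 consistent
U/I-1 ? ·: uu|Uu|UU
U/I-2 ? ·: uu|Uu|UU
U/II-1 aff I-1×I-2: Uu|UU
U/II-2 ? ·: uu|Uu|UU
U/II-3 aff I-1×I-2: Uu|UU
U/II-4 aff I-1×I-2: Uu|UU
U/III-1 aff II-1×II-2: Uu|UU
⇒ U over [I-1,I-2,II-1,II-2,II-3,II-4,III-1]: 132 consistent

II-4 ∈ {Ll TT UU, Ll TT Uu, Ll Tt UU, Ll Tt Uu, Ll tt UU, Ll tt Uu, ll TT UU, ll TT Uu, ll Tt UU, ll Tt Uu, ll tt UU, ll tt Uu}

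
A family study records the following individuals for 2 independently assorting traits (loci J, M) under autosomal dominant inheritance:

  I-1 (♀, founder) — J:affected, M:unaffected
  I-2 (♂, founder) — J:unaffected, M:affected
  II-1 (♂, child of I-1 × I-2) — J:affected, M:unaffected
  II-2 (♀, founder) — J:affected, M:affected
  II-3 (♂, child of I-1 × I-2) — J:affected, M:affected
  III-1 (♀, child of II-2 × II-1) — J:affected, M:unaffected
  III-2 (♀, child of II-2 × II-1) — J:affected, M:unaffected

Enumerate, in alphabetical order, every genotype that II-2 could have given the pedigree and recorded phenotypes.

J/I-1 aff ·: Jj|JJ
J/I-2 un ·: jj
J/II-1 aff I-1×I-2: Jj
J/II-2 aff ·: Jj|JJ
J/II-3 aff I-1×I-2: Jj
J/III-1 aff II-2×II-1: Jj|JJ
J/III-2 aff II-2×II-1: Jj|JJ
⇒ J over [I-1,I-2,II-1,II-2,II-3,III-1,III-2]: 16 consistent
M/I-1 un ·: mm
M/I-2 aff ·: Mm
M/II-1 un I-1×I-2: mm
M/II-2 aff ·: Mm
M/II-3 aff I-1×I-2: Mm
M/III-1 un II-2×II-1: mm
M/III-2 un II-2×II-1: mm
⇒ M over [I-1,I-2,II-1,II-2,II-3,III-1,III-2]: 1 consistent

II-2 ∈ {JJ Mm, Jj Mm}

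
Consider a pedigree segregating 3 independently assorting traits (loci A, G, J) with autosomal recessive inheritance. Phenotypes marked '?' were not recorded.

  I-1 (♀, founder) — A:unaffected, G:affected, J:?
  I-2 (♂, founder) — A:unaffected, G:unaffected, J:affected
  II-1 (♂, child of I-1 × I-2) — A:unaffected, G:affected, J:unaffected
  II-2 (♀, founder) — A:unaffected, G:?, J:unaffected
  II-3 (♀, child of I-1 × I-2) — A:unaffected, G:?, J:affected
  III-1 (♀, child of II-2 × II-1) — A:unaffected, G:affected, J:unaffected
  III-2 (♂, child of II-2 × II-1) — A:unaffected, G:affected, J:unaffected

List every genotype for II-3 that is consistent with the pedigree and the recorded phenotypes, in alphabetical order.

A/I-1 un ·: AA|Aa
A/I-2 un ·: AA|Aa
A/II-1 un I-1×I-2: AA|Aa
A/II-2 un ·: AA|Aa
A/II-3 un I-1×I-2: AA|Aa
A/III-1 un II-2×II-1: AA|Aa
A/III-2 un II-2×II-1: AA|Aa
⇒ A over [I-1,I-2,II-1,II-2,II-3,III-1,III-2]: 83 consistent
G/I-1 aff ·: gg
G/I-2 un ·: Gg
G/II-1 aff I-1×I-2: gg
G/II-2 ? ·: Gg|gg
G/II-3 ? I-1×I-2: Gg|gg
G/III-1 aff II-2×II-1: gg
G/III-2 aff II-2×II-1: gg
⇒ G over [I-1,I-2,II-1,II-2,II-3,III-1,III-2]: 4 consistent
J/I-1 ? ·: Jj
J/I-2 aff ·: jj
J/II-1 un I-1×I-2: Jj
J/II-2 un ·: JJ|Jj
J/II-3 aff I-1×I-2: jj
J/III-1 un II-2×II-1: JJ|Jj
J/III-2 un II-2×II-1: JJ|Jj
⇒ J over [I-1,I-2,II-1,II-2,II-3,III-1,III-2]: 8 consistent

II-3 ∈ {AA Gg jj, AA gg jj, Aa Gg jj, Aa gg jj}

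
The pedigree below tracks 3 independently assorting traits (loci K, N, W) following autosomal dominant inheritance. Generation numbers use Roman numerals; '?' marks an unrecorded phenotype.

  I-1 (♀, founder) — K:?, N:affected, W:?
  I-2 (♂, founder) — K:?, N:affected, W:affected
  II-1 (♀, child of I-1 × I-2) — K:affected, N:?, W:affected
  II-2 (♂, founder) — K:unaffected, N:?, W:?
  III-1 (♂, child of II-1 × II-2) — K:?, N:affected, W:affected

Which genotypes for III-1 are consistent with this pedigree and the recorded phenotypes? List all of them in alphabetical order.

III-1 ∈ {Kk NN WW, Kk NN Ww, Kk Nn WW, Kk Nn Ww, kk NN WW, kk NN Ww, kk Nn WW, kk Nn Ww}

K/I-1 ? ·: kk|Kk|KK
K/I-2 ? ·: kk|Kk|KK
K/II-1 aff I-1×I-2: Kk|KK
K/II-2 un ·: kk
K/III-1 ? II-1×II-2: kk|Kk
⇒ K over [I-1,I-2,II-1,II-2,III-1]: 18 consistent
N/I-1 aff ·: Nn|NN
N/I-2 aff ·: Nn|NN
N/II-1 ? I-1×I-2: nn|Nn|NN
N/II-2 ? ·: nn|Nn|NN
N/III-1 aff II-1×II-2: Nn|NN
⇒ N over [I-1,I-2,II-1,II-2,III-1]: 33 consistent
W/I-1 ? ·: ww|Ww|WW
W/I-2 aff ·: Ww|WW
W/II-1 aff I-1×I-2: Ww|WW
W/II-2 ? ·: ww|Ww|WW
W/III-1 aff II-1×II-2: Ww|WW
⇒ W over [I-1,I-2,II-1,II-2,III-1]: 41 consistent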